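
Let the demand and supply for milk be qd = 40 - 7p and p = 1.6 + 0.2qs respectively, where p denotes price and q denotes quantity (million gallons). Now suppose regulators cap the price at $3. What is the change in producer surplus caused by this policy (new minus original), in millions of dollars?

-9.5

Rearranging supply gives qs = 5p - 8. Setting quantity demanded equal to quantity supplied, 40 - 7p = 5p - 8, gives p* = 4 and q* = 12.
Because the ceiling (3) lies below the market-clearing price, it is binding.
At p = 3: qd = 40 - 7·3 = 19 and qs = 5·3 - 8 = 7.
Producer surplus without the control is ½ · (4 - 1.6) · 12 = 14.4.
With the ceiling, producers sell 7 units at 3, so PS = ½ · (3 - 1.6) · 7 = 4.9.
Change in producer surplus = 4.9 - 14.4 = -9.5.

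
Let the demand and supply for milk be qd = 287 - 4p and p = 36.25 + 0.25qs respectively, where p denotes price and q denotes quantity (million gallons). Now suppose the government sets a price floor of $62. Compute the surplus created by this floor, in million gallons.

64

Rearranging supply gives qs = 4p - 145. Without the control the market clears where 287 - 4p = 4p - 145, i.e. p* = 54 and q* = 71.
Because the floor (62) lies above the market-clearing price, it is binding.
At p = 62: qd = 287 - 4·62 = 39 and qs = 4·62 - 145 = 103.
Surplus = qs - qd = 103 - 39 = 64.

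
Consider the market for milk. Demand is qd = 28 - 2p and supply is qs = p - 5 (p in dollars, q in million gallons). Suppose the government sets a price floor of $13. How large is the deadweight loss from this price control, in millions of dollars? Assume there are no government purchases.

12

In a free market, 28 - 2p = p - 5 gives the equilibrium p* = 11, q* = 6.
Since 13 > 11, the floor is binding.
At p = 13: qd = 28 - 2·13 = 2 and qs = 13 - 5 = 8.
Quantity traded falls to 2. At q = 2 the demand price is (28 - 2)/2 = 13 and the supply price is 5 + 2 = 7.
Deadweight loss = ½ · (13 - 7) · (6 - 2) = ½ · 6 · 4 = 12.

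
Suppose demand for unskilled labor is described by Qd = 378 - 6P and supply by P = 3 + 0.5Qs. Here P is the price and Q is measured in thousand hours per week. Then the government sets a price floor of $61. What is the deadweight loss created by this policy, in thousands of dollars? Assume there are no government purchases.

2028

Rearranging supply gives Qs = 2P - 6. Equilibrium: 378 - 6P = 2P - 6, so 384 = 8P and P* = 48, Q* = 90.
The floor of 61 is above the equilibrium price 48, so it binds.
At P = 61: Qd = 378 - 6·61 = 12 and Qs = 2·61 - 6 = 116.
Quantity traded falls to 12. At Q = 12 the demand price is (378 - 12)/6 = 61 and the supply price is (6 + 12)/2 = 9.
Deadweight loss = ½ · (61 - 9) · (90 - 12) = ½ · 52 · 78 = 2028.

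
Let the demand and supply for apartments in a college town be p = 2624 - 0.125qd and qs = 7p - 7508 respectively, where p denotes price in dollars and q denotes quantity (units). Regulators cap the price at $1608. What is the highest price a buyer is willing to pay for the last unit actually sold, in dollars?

2155.5

Rearranging demand gives qd = 20992 - 8p. In a free market, 20992 - 8p = 7p - 7508 gives the equilibrium p* = 1900, q* = 5792.
Since 1608 < 1900, the ceiling is binding.
At p = 1608: qd = 20992 - 8·1608 = 8128 and qs = 7·1608 - 7508 = 3748.
Only 3748 units reach the market. On the demand curve, the marginal buyer's willingness to pay at q = 3748 is (20992 - 3748)/8 = 2155.5.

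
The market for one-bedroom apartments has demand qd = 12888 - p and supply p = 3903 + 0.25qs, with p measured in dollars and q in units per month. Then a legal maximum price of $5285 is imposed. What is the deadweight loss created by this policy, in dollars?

1722250

Rearranging supply gives qs = 4p - 15612. Equilibrium: 12888 - p = 4p - 15612, so 28500 = 5p and p* = 5700, q* = 7188.
The ceiling of 5285 is below the equilibrium price 5700, so it binds.
At p = 5285: qd = 12888 - 5285 = 7603 and qs = 4·5285 - 15612 = 5528.
Quantity traded falls to 5528. At q = 5528 the demand price is 12888 - 5528 = 7360 and the supply price is (15612 + 5528)/4 = 5285.
Deadweight loss = ½ · (7360 - 5285) · (7188 - 5528) = ½ · 2075 · 1660 = 1722250.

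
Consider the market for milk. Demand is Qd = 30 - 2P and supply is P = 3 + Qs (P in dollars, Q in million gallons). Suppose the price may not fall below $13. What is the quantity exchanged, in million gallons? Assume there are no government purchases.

Rearranging supply gives Qs = P - 3. Without the control the market clears where 30 - 2P = P - 3, i.e. P* = 11 and Q* = 8.
The floor of 13 is above the equilibrium price 11, so it binds.
At P = 13: Qd = 30 - 2·13 = 4 and Qs = 13 - 3 = 10.
The quantity actually transacted is the short side, demand: 4.

4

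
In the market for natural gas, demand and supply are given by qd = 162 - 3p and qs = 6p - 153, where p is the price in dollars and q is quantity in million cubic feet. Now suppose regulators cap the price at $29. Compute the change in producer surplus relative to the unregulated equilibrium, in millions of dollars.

Without the control the market clears where 162 - 3p = 6p - 153, i.e. p* = 35 and q* = 57.
Because the ceiling (29) lies below the market-clearing price, it is binding.
At p = 29: qd = 162 - 3·29 = 75 and qs = 6·29 - 153 = 21.
Producer surplus without the control is ½ · (35 - 25.5) · 57 = 270.75.
With the ceiling, producers sell 21 units at 29, so PS = ½ · (29 - 25.5) · 21 = 36.75.
Change in producer surplus = 36.75 - 270.75 = -234.

-234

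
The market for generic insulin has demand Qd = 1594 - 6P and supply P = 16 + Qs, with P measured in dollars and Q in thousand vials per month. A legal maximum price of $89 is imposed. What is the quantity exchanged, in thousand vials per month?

Rearranging supply gives Qs = P - 16. In a free market, 1594 - 6P = P - 16 gives the equilibrium P* = 230, Q* = 214.
Since 89 < 230, the ceiling is binding.
At P = 89: Qd = 1594 - 6·89 = 1060 and Qs = 89 - 16 = 73.
The quantity actually transacted is the short side, supply: 73.

73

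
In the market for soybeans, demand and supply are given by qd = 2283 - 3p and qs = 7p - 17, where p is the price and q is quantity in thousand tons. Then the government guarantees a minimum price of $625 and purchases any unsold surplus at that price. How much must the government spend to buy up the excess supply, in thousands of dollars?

2468750

In a free market, 2283 - 3p = 7p - 17 gives the equilibrium p* = 230, q* = 1593.
Because the floor (625) lies above the market-clearing price, it is binding.
At p = 625: qd = 2283 - 3·625 = 408 and qs = 7·625 - 17 = 4358.
Surplus = qs - qd = 3950.
Government expenditure = surplus × support price = 3950 × 625 = 2468750.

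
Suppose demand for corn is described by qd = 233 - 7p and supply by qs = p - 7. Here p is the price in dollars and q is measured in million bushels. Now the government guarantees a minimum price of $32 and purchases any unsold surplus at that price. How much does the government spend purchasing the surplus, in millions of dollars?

512

In a free market, 233 - 7p = p - 7 gives the equilibrium p* = 30, q* = 23.
Since 32 > 30, the floor is binding.
At p = 32: qd = 233 - 7·32 = 9 and qs = 32 - 7 = 25.
Surplus = qs - qd = 16.
Government expenditure = surplus × support price = 16 × 32 = 512.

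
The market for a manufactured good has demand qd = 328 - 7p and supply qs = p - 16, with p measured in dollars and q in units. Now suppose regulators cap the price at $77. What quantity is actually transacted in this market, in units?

27

Equilibrium: 328 - 7p = p - 16, so 344 = 8p and p* = 43, q* = 27.
Since 77 is above p* = 43, the ceiling does not bind and the free-market outcome prevails.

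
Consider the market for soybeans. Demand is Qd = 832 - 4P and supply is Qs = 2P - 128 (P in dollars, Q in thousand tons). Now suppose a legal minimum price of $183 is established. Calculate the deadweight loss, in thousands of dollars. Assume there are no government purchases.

3174

In a free market, 832 - 4P = 2P - 128 gives the equilibrium P* = 160, Q* = 192.
Since 183 > 160, the floor is binding.
At P = 183: Qd = 832 - 4·183 = 100 and Qs = 2·183 - 128 = 238.
Quantity traded falls to 100. At Q = 100 the demand price is (832 - 100)/4 = 183 and the supply price is (128 + 100)/2 = 114.
Deadweight loss = ½ · (183 - 114) · (192 - 100) = ½ · 69 · 92 = 3174.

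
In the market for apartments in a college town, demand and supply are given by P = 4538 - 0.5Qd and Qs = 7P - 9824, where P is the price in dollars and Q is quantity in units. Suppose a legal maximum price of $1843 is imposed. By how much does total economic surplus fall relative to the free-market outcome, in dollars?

Rearranging demand gives Qd = 9076 - 2P. Equilibrium: 9076 - 2P = 7P - 9824, so 18900 = 9P and P* = 2100, Q* = 4876.
Because the ceiling (1843) lies below the market-clearing price, it is binding.
At P = 1843: Qd = 9076 - 2·1843 = 5390 and Qs = 7·1843 - 9824 = 3077.
Quantity traded falls to 3077. At Q = 3077 the demand price is (9076 - 3077)/2 = 2999.5 and the supply price is (9824 + 3077)/7 = 1843.
Deadweight loss = ½ · (2999.5 - 1843) · (4876 - 3077) = ½ · 1156.5 · 1799 = 1040271.75.

1040271.75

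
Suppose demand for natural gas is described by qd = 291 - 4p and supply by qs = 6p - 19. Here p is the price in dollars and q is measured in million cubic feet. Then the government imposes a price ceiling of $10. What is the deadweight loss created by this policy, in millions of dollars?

3307.5

Without the control the market clears where 291 - 4p = 6p - 19, i.e. p* = 31 and q* = 167.
The ceiling of 10 is below the equilibrium price 31, so it binds.
At p = 10: qd = 291 - 4·10 = 251 and qs = 6·10 - 19 = 41.
Quantity traded falls to 41. At q = 41 the demand price is (291 - 41)/4 = 62.5 and the supply price is (19 + 41)/6 = 10.
Deadweight loss = ½ · (62.5 - 10) · (167 - 41) = ½ · 52.5 · 126 = 3307.5.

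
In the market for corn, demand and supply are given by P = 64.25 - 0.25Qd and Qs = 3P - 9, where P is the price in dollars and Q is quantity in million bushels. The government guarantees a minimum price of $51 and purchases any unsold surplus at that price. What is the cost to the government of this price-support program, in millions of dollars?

4641

Rearranging demand gives Qd = 257 - 4P. Setting quantity demanded equal to quantity supplied, 257 - 4P = 3P - 9, gives P* = 38 and Q* = 105.
Because the floor (51) lies above the market-clearing price, it is binding.
At P = 51: Qd = 257 - 4·51 = 53 and Qs = 3·51 - 9 = 144.
Surplus = Qs - Qd = 91.
Government expenditure = surplus × support price = 91 × 51 = 4641.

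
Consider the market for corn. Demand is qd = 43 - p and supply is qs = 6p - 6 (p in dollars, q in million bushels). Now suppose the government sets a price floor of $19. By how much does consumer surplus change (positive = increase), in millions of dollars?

Setting quantity demanded equal to quantity supplied, 43 - p = 6p - 6, gives p* = 7 and q* = 36.
The floor of 19 is above the equilibrium price 7, so it binds.
At p = 19: qd = 43 - 19 = 24 and qs = 6·19 - 6 = 108.
Consumer surplus without the control is ½ · (43 - 7) · 36 = 648.
With the floor, consumers buy 24 units at 19, so CS = ½ · (43 - 19) · 24 = 288.
Change in consumer surplus = 288 - 648 = -360.

-360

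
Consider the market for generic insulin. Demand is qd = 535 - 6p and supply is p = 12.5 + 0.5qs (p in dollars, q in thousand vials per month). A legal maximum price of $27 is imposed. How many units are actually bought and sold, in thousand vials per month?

29

Rearranging supply gives qs = 2p - 25. In a free market, 535 - 6p = 2p - 25 gives the equilibrium p* = 70, q* = 115.
Because the ceiling (27) lies below the market-clearing price, it is binding.
At p = 27: qd = 535 - 6·27 = 373 and qs = 2·27 - 25 = 29.
The quantity actually transacted is the short side, supply: 29.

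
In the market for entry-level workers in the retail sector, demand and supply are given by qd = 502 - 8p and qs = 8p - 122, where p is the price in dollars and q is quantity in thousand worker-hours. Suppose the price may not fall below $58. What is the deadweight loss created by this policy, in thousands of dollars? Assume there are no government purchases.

2888

Setting quantity demanded equal to quantity supplied, 502 - 8p = 8p - 122, gives p* = 39 and q* = 190.
Since 58 > 39, the floor is binding.
At p = 58: qd = 502 - 8·58 = 38 and qs = 8·58 - 122 = 342.
Quantity traded falls to 38. At q = 38 the demand price is (502 - 38)/8 = 58 and the supply price is (122 + 38)/8 = 20.
Deadweight loss = ½ · (58 - 20) · (190 - 38) = ½ · 38 · 152 = 2888.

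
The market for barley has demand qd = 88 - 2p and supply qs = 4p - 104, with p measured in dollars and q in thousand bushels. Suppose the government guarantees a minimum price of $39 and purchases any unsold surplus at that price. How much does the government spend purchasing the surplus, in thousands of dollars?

Setting quantity demanded equal to quantity supplied, 88 - 2p = 4p - 104, gives p* = 32 and q* = 24.
Because the floor (39) lies above the market-clearing price, it is binding.
At p = 39: qd = 88 - 2·39 = 10 and qs = 4·39 - 104 = 52.
Surplus = qs - qd = 42.
Government expenditure = surplus × support price = 42 × 39 = 1638.

1638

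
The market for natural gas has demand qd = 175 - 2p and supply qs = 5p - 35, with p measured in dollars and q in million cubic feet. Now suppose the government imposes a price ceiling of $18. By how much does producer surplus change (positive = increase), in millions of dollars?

In a free market, 175 - 2p = 5p - 35 gives the equilibrium p* = 30, q* = 115.
Since 18 < 30, the ceiling is binding.
At p = 18: qd = 175 - 2·18 = 139 and qs = 5·18 - 35 = 55.
Producer surplus without the control is ½ · (30 - 7) · 115 = 1322.5.
With the ceiling, producers sell 55 units at 18, so PS = ½ · (18 - 7) · 55 = 302.5.
Change in producer surplus = 302.5 - 1322.5 = -1020.

-1020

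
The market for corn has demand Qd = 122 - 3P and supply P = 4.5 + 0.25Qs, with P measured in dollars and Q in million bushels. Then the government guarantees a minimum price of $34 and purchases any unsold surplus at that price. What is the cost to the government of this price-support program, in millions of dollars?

Rearranging supply gives Qs = 4P - 18. Equilibrium: 122 - 3P = 4P - 18, so 140 = 7P and P* = 20, Q* = 62.
Because the floor (34) lies above the market-clearing price, it is binding.
At P = 34: Qd = 122 - 3·34 = 20 and Qs = 4·34 - 18 = 118.
Surplus = Qs - Qd = 98.
Government expenditure = surplus × support price = 98 × 34 = 3332.

3332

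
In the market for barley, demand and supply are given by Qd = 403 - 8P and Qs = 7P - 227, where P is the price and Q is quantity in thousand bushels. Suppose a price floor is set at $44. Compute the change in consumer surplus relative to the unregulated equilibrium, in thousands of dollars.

Setting quantity demanded equal to quantity supplied, 403 - 8P = 7P - 227, gives P* = 42 and Q* = 67.
Since 44 > 42, the floor is binding.
At P = 44: Qd = 403 - 8·44 = 51 and Qs = 7·44 - 227 = 81.
Consumer surplus without the control is ½ · (50.375 - 42) · 67 = 280.5625.
With the floor, consumers buy 51 units at 44, so CS = ½ · (50.375 - 44) · 51 = 162.5625.
Change in consumer surplus = 162.5625 - 280.5625 = -118.

-118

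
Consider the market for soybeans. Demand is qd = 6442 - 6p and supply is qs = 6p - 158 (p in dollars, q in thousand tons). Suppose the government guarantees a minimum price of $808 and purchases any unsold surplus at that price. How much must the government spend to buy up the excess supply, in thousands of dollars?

2501568

Setting quantity demanded equal to quantity supplied, 6442 - 6p = 6p - 158, gives p* = 550 and q* = 3142.
Since 808 > 550, the floor is binding.
At p = 808: qd = 6442 - 6·808 = 1594 and qs = 6·808 - 158 = 4690.
Surplus = qs - qd = 3096.
Government expenditure = surplus × support price = 3096 × 808 = 2501568.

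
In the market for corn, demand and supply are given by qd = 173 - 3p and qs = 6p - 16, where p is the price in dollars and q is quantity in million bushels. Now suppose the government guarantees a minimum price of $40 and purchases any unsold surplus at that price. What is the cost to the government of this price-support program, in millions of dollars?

6840

Setting quantity demanded equal to quantity supplied, 173 - 3p = 6p - 16, gives p* = 21 and q* = 110.
The floor of 40 is above the equilibrium price 21, so it binds.
At p = 40: qd = 173 - 3·40 = 53 and qs = 6·40 - 16 = 224.
Surplus = qs - qd = 171.
Government expenditure = surplus × support price = 171 × 40 = 6840.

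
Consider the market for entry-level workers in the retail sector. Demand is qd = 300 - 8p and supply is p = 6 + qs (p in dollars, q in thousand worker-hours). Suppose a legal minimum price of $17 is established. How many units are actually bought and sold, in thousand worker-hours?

Rearranging supply gives qs = p - 6. Equilibrium: 300 - 8p = p - 6, so 306 = 9p and p* = 34, q* = 28.
The floor of 17 is below the equilibrium price 34, so it is not binding; the market clears at p* = 34, q* = 28.

28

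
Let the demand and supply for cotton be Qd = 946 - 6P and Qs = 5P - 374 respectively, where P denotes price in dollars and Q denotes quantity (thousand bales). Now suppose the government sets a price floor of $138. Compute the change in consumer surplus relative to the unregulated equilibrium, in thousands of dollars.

-3096

In a free market, 946 - 6P = 5P - 374 gives the equilibrium P* = 120, Q* = 226.
Since 138 > 120, the floor is binding.
At P = 138: Qd = 946 - 6·138 = 118 and Qs = 5·138 - 374 = 316.
Consumer surplus without the control is ½ · (473/3 - 120) · 226 = 12769/3.
With the floor, consumers buy 118 units at 138, so CS = ½ · (473/3 - 138) · 118 = 3481/3.
Change in consumer surplus = 3481/3 - 12769/3 = -3096.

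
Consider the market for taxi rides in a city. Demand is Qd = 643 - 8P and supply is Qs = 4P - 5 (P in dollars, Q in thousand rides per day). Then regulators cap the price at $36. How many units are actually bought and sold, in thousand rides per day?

139

In a free market, 643 - 8P = 4P - 5 gives the equilibrium P* = 54, Q* = 211.
Since 36 < 54, the ceiling is binding.
At P = 36: Qd = 643 - 8·36 = 355 and Qs = 4·36 - 5 = 139.
The quantity actually transacted is the short side, supply: 139.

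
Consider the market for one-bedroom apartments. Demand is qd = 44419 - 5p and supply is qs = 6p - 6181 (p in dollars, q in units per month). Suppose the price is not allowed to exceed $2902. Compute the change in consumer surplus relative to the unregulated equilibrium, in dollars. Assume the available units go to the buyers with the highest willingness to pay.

In a free market, 44419 - 5p = 6p - 6181 gives the equilibrium p* = 4600, q* = 21419.
The ceiling of 2902 is below the equilibrium price 4600, so it binds.
At p = 2902: qd = 44419 - 5·2902 = 29909 and qs = 6·2902 - 6181 = 11231.
Consumer surplus without the control is ½ · (8883.8 - 4600) · 21419 = 45877356.1.
With the ceiling, 11231 units are sold at 2902 (assume they go to the highest-value buyers). The demand price at q = 11231 is 6637.6, so CS = ½ · [(8883.8 - 2902) + (6637.6 - 2902)] · 11231 = 54568059.7.
Change in consumer surplus = 54568059.7 - 45877356.1 = 8690703.6.

8690703.6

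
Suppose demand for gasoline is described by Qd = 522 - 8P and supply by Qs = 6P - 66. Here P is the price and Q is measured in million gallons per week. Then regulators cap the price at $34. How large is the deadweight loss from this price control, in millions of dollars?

336

Equilibrium: 522 - 8P = 6P - 66, so 588 = 14P and P* = 42, Q* = 186.
Since 34 < 42, the ceiling is binding.
At P = 34: Qd = 522 - 8·34 = 250 and Qs = 6·34 - 66 = 138.
Quantity traded falls to 138. At Q = 138 the demand price is (522 - 138)/8 = 48 and the supply price is (66 + 138)/6 = 34.
Deadweight loss = ½ · (48 - 34) · (186 - 138) = ½ · 14 · 48 = 336.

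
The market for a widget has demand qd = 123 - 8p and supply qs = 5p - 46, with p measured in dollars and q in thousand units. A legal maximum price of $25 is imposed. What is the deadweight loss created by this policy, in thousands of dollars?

0

In a free market, 123 - 8p = 5p - 46 gives the equilibrium p* = 13, q* = 19.
Since 25 is above p* = 13, the ceiling does not bind and the free-market outcome prevails.
Since the control does not bind, no trades are prevented and deadweight loss is zero.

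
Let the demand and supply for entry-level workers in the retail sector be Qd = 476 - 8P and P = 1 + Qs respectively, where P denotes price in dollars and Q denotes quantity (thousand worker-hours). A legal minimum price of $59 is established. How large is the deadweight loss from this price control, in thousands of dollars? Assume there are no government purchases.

1296

Rearranging supply gives Qs = P - 1. Equilibrium: 476 - 8P = P - 1, so 477 = 9P and P* = 53, Q* = 52.
Since 59 > 53, the floor is binding.
At P = 59: Qd = 476 - 8·59 = 4 and Qs = 59 - 1 = 58.
Quantity traded falls to 4. At Q = 4 the demand price is (476 - 4)/8 = 59 and the supply price is 1 + 4 = 5.
Deadweight loss = ½ · (59 - 5) · (52 - 4) = ½ · 54 · 48 = 1296.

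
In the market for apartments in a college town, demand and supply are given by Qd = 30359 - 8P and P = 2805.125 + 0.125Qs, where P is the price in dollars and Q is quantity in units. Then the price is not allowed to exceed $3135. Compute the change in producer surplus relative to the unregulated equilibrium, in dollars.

Rearranging supply gives Qs = 8P - 22441. Setting quantity demanded equal to quantity supplied, 30359 - 8P = 8P - 22441, gives P* = 3300 and Q* = 3959.
The ceiling of 3135 is below the equilibrium price 3300, so it binds.
At P = 3135: Qd = 30359 - 8·3135 = 5279 and Qs = 8·3135 - 22441 = 2639.
Producer surplus without the control is ½ · (3300 - 2805.125) · 3959 = 979605.0625.
With the ceiling, producers sell 2639 units at 3135, so PS = ½ · (3135 - 2805.125) · 2639 = 435270.0625.
Change in producer surplus = 435270.0625 - 979605.0625 = -544335.

-544335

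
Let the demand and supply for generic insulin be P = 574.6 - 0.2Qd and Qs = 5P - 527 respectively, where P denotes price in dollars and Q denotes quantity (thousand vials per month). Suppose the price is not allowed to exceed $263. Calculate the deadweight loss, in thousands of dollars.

29645

Rearranging demand gives Qd = 2873 - 5P. Without the control the market clears where 2873 - 5P = 5P - 527, i.e. P* = 340 and Q* = 1173.
Because the ceiling (263) lies below the market-clearing price, it is binding.
At P = 263: Qd = 2873 - 5·263 = 1558 and Qs = 5·263 - 527 = 788.
Quantity traded falls to 788. At Q = 788 the demand price is (2873 - 788)/5 = 417 and the supply price is (527 + 788)/5 = 263.
Deadweight loss = ½ · (417 - 263) · (1173 - 788) = ½ · 154 · 385 = 29645.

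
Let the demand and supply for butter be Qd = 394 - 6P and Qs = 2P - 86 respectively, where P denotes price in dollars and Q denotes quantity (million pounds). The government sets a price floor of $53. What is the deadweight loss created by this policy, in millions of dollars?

Equilibrium: 394 - 6P = 2P - 86, so 480 = 8P and P* = 60, Q* = 34.
The floor of 53 is below the equilibrium price 60, so it is not binding; the market clears at P* = 60, Q* = 34.
Since the control does not bind, no trades are prevented and deadweight loss is zero.

0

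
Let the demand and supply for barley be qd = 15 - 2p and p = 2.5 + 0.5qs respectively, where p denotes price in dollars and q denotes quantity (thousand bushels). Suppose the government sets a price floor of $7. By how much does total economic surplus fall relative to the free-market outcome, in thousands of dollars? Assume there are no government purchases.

Rearranging supply gives qs = 2p - 5. Without the control the market clears where 15 - 2p = 2p - 5, i.e. p* = 5 and q* = 5.
Since 7 > 5, the floor is binding.
At p = 7: qd = 15 - 2·7 = 1 and qs = 2·7 - 5 = 9.
Quantity traded falls to 1. At q = 1 the demand price is (15 - 1)/2 = 7 and the supply price is (5 + 1)/2 = 3.
Deadweight loss = ½ · (7 - 3) · (5 - 1) = ½ · 4 · 4 = 8.

8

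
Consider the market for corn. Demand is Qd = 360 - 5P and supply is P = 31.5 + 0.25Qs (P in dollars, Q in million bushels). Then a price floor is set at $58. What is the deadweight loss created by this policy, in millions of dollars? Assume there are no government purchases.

90

Rearranging supply gives Qs = 4P - 126. Without the control the market clears where 360 - 5P = 4P - 126, i.e. P* = 54 and Q* = 90.
The floor of 58 is above the equilibrium price 54, so it binds.
At P = 58: Qd = 360 - 5·58 = 70 and Qs = 4·58 - 126 = 106.
Quantity traded falls to 70. At Q = 70 the demand price is (360 - 70)/5 = 58 and the supply price is (126 + 70)/4 = 49.
Deadweight loss = ½ · (58 - 49) · (90 - 70) = ½ · 9 · 20 = 90.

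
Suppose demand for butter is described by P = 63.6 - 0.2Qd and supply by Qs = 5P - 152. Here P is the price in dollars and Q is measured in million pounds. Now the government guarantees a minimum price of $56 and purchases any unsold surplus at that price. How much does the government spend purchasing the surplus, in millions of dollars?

5040

Rearranging demand gives Qd = 318 - 5P. Without the control the market clears where 318 - 5P = 5P - 152, i.e. P* = 47 and Q* = 83.
Since 56 > 47, the floor is binding.
At P = 56: Qd = 318 - 5·56 = 38 and Qs = 5·56 - 152 = 128.
Surplus = Qs - Qd = 90.
Government expenditure = surplus × support price = 90 × 56 = 5040.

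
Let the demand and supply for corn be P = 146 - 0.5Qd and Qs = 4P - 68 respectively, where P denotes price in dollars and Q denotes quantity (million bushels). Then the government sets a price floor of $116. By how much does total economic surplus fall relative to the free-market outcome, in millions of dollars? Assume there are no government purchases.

4704

Rearranging demand gives Qd = 292 - 2P. Without the control the market clears where 292 - 2P = 4P - 68, i.e. P* = 60 and Q* = 172.
Because the floor (116) lies above the market-clearing price, it is binding.
At P = 116: Qd = 292 - 2·116 = 60 and Qs = 4·116 - 68 = 396.
Quantity traded falls to 60. At Q = 60 the demand price is (292 - 60)/2 = 116 and the supply price is (68 + 60)/4 = 32.
Deadweight loss = ½ · (116 - 32) · (172 - 60) = ½ · 84 · 112 = 4704.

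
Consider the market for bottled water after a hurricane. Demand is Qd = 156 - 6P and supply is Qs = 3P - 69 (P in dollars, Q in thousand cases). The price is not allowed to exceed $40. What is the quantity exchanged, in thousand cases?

6

Setting quantity demanded equal to quantity supplied, 156 - 6P = 3P - 69, gives P* = 25 and Q* = 6.
The ceiling of 40 is above the equilibrium price 25, so it is not binding; the market clears at P* = 25, Q* = 6.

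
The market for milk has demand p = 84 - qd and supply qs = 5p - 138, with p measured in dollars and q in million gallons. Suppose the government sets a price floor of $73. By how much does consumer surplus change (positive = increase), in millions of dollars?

Rearranging demand gives qd = 84 - p. In a free market, 84 - p = 5p - 138 gives the equilibrium p* = 37, q* = 47.
Since 73 > 37, the floor is binding.
At p = 73: qd = 84 - 73 = 11 and qs = 5·73 - 138 = 227.
Consumer surplus without the control is ½ · (84 - 37) · 47 = 1104.5.
With the floor, consumers buy 11 units at 73, so CS = ½ · (84 - 73) · 11 = 60.5.
Change in consumer surplus = 60.5 - 1104.5 = -1044.

-1044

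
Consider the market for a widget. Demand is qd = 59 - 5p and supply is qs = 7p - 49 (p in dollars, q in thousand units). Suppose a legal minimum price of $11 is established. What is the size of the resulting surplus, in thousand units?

24

Without the control the market clears where 59 - 5p = 7p - 49, i.e. p* = 9 and q* = 14.
The floor of 11 is above the equilibrium price 9, so it binds.
At p = 11: qd = 59 - 5·11 = 4 and qs = 7·11 - 49 = 28.
Surplus = qs - qd = 28 - 4 = 24.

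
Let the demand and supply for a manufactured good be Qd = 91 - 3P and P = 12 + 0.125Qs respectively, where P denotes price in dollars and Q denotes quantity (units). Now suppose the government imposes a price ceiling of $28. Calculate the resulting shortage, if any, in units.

Rearranging supply gives Qs = 8P - 96. Without the control the market clears where 91 - 3P = 8P - 96, i.e. P* = 17 and Q* = 40.
Since 28 is above P* = 17, the ceiling does not bind and the free-market outcome prevails.
Since the control does not bind, there is no shortage.

0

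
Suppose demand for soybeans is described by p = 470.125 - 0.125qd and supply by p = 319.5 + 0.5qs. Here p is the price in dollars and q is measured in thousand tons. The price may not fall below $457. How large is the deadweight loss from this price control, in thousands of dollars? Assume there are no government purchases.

5780

Rearranging demand gives qd = 3761 - 8p; rearranging supply gives qs = 2p - 639. Equilibrium: 3761 - 8p = 2p - 639, so 4400 = 10p and p* = 440, q* = 241.
Since 457 > 440, the floor is binding.
At p = 457: qd = 3761 - 8·457 = 105 and qs = 2·457 - 639 = 275.
Quantity traded falls to 105. At q = 105 the demand price is (3761 - 105)/8 = 457 and the supply price is (639 + 105)/2 = 372.
Deadweight loss = ½ · (457 - 372) · (241 - 105) = ½ · 85 · 136 = 5780.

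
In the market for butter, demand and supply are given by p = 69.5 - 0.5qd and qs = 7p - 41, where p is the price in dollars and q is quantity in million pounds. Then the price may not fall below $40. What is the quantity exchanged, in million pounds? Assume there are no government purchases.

59

Rearranging demand gives qd = 139 - 2p. Equilibrium: 139 - 2p = 7p - 41, so 180 = 9p and p* = 20, q* = 99.
Since 40 > 20, the floor is binding.
At p = 40: qd = 139 - 2·40 = 59 and qs = 7·40 - 41 = 239.
The quantity actually transacted is the short side, demand: 59.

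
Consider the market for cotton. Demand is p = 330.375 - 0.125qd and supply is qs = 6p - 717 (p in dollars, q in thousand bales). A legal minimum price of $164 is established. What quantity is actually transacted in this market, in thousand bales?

723

Rearranging demand gives qd = 2643 - 8p. Setting quantity demanded equal to quantity supplied, 2643 - 8p = 6p - 717, gives p* = 240 and q* = 723.
Since 164 is below p* = 240, the floor does not bind and the free-market outcome prevails.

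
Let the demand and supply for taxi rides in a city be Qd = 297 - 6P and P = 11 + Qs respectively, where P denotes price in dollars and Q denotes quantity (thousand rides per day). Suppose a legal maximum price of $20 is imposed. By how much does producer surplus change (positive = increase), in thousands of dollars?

-504

Rearranging supply gives Qs = P - 11. Without the control the market clears where 297 - 6P = P - 11, i.e. P* = 44 and Q* = 33.
The ceiling of 20 is below the equilibrium price 44, so it binds.
At P = 20: Qd = 297 - 6·20 = 177 and Qs = 20 - 11 = 9.
Producer surplus without the control is ½ · (44 - 11) · 33 = 544.5.
With the ceiling, producers sell 9 units at 20, so PS = ½ · (20 - 11) · 9 = 40.5.
Change in producer surplus = 40.5 - 544.5 = -504.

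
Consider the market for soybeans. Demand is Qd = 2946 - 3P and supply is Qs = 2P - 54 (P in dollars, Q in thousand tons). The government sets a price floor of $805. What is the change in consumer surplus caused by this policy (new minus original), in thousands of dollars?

Setting quantity demanded equal to quantity supplied, 2946 - 3P = 2P - 54, gives P* = 600 and Q* = 1146.
The floor of 805 is above the equilibrium price 600, so it binds.
At P = 805: Qd = 2946 - 3·805 = 531 and Qs = 2·805 - 54 = 1556.
Consumer surplus without the control is ½ · (982 - 600) · 1146 = 218886.
With the floor, consumers buy 531 units at 805, so CS = ½ · (982 - 805) · 531 = 46993.5.
Change in consumer surplus = 46993.5 - 218886 = -171892.5.

-171892.5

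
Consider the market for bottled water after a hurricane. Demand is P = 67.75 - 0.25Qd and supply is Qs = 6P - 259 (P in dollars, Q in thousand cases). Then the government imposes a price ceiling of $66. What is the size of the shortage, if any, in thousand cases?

0

Rearranging demand gives Qd = 271 - 4P. Equilibrium: 271 - 4P = 6P - 259, so 530 = 10P and P* = 53, Q* = 59.
The ceiling of 66 is above the equilibrium price 53, so it is not binding; the market clears at P* = 53, Q* = 59.
Since the control does not bind, there is no shortage.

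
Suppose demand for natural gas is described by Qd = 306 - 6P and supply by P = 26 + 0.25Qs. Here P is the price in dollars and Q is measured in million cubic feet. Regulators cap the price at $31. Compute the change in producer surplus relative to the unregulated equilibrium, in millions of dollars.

Rearranging supply gives Qs = 4P - 104. Setting quantity demanded equal to quantity supplied, 306 - 6P = 4P - 104, gives P* = 41 and Q* = 60.
The ceiling of 31 is below the equilibrium price 41, so it binds.
At P = 31: Qd = 306 - 6·31 = 120 and Qs = 4·31 - 104 = 20.
Producer surplus without the control is ½ · (41 - 26) · 60 = 450.
With the ceiling, producers sell 20 units at 31, so PS = ½ · (31 - 26) · 20 = 50.
Change in producer surplus = 50 - 450 = -400.

-400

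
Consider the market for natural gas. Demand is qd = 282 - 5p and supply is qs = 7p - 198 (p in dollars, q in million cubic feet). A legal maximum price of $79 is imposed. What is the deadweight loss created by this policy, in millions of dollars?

0

Without the control the market clears where 282 - 5p = 7p - 198, i.e. p* = 40 and q* = 82.
The ceiling of 79 is above the equilibrium price 40, so it is not binding; the market clears at p* = 40, q* = 82.
Since the control does not bind, no trades are prevented and deadweight loss is zero.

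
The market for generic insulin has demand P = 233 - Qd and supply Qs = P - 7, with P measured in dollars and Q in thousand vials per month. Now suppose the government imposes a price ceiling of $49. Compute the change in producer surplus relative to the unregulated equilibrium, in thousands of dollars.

Rearranging demand gives Qd = 233 - P. Without the control the market clears where 233 - P = P - 7, i.e. P* = 120 and Q* = 113.
The ceiling of 49 is below the equilibrium price 120, so it binds.
At P = 49: Qd = 233 - 49 = 184 and Qs = 49 - 7 = 42.
Producer surplus without the control is ½ · (120 - 7) · 113 = 6384.5.
With the ceiling, producers sell 42 units at 49, so PS = ½ · (49 - 7) · 42 = 882.
Change in producer surplus = 882 - 6384.5 = -5502.5.

-5502.5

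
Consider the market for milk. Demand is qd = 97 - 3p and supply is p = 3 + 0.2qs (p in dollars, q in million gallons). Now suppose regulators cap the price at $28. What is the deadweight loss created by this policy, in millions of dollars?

0

Rearranging supply gives qs = 5p - 15. Equilibrium: 97 - 3p = 5p - 15, so 112 = 8p and p* = 14, q* = 55.
Since 28 is above p* = 14, the ceiling does not bind and the free-market outcome prevails.
Since the control does not bind, no trades are prevented and deadweight loss is zero.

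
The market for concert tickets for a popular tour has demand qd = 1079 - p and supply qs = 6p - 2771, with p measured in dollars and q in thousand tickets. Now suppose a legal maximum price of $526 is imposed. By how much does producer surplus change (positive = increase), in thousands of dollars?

Setting quantity demanded equal to quantity supplied, 1079 - p = 6p - 2771, gives p* = 550 and q* = 529.
Since 526 < 550, the ceiling is binding.
At p = 526: qd = 1079 - 526 = 553 and qs = 6·526 - 2771 = 385.
Producer surplus without the control is ½ · (550 - 2771/6) · 529 = 279841/12.
With the ceiling, producers sell 385 units at 526, so PS = ½ · (526 - 2771/6) · 385 = 148225/12.
Change in producer surplus = 148225/12 - 279841/12 = -10968.

-10968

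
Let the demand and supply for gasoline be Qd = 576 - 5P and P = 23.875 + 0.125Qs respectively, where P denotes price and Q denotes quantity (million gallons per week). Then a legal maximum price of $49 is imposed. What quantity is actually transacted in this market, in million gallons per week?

201

Rearranging supply gives Qs = 8P - 191. Without the control the market clears where 576 - 5P = 8P - 191, i.e. P* = 59 and Q* = 281.
Since 49 < 59, the ceiling is binding.
At P = 49: Qd = 576 - 5·49 = 331 and Qs = 8·49 - 191 = 201.
The quantity actually transacted is the short side, supply: 201.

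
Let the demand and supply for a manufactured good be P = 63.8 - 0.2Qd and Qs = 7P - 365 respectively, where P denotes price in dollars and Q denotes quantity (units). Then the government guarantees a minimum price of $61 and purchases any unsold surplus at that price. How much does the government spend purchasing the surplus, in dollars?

Rearranging demand gives Qd = 319 - 5P. Setting quantity demanded equal to quantity supplied, 319 - 5P = 7P - 365, gives P* = 57 and Q* = 34.
Because the floor (61) lies above the market-clearing price, it is binding.
At P = 61: Qd = 319 - 5·61 = 14 and Qs = 7·61 - 365 = 62.
Surplus = Qs - Qd = 48.
Government expenditure = surplus × support price = 48 × 61 = 2928.

2928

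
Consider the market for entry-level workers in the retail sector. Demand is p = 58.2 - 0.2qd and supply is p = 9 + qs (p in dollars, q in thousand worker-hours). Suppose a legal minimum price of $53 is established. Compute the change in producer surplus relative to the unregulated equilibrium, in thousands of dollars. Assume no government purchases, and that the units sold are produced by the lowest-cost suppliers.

-34.5

Rearranging demand gives qd = 291 - 5p; rearranging supply gives qs = p - 9. Setting quantity demanded equal to quantity supplied, 291 - 5p = p - 9, gives p* = 50 and q* = 41.
The floor of 53 is above the equilibrium price 50, so it binds.
At p = 53: qd = 291 - 5·53 = 26 and qs = 53 - 9 = 44.
Producer surplus without the control is ½ · (50 - 9) · 41 = 840.5.
With the floor, 26 units are sold at 53. The supply price at q = 26 is 35, so PS = ½ · [(53 - 9) + (53 - 35)] · 26 = 806.
Change in producer surplus = 806 - 840.5 = -34.5.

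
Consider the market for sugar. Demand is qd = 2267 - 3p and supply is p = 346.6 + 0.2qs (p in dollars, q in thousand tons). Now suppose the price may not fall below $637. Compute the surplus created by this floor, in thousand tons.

Rearranging supply gives qs = 5p - 1733. Without the control the market clears where 2267 - 3p = 5p - 1733, i.e. p* = 500 and q* = 767.
Since 637 > 500, the floor is binding.
At p = 637: qd = 2267 - 3·637 = 356 and qs = 5·637 - 1733 = 1452.
Surplus = qs - qd = 1452 - 356 = 1096.

1096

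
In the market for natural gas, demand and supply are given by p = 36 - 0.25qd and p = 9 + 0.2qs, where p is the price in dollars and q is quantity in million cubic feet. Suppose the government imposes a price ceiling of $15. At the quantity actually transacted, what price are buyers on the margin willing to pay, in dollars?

Rearranging demand gives qd = 144 - 4p; rearranging supply gives qs = 5p - 45. Without the control the market clears where 144 - 4p = 5p - 45, i.e. p* = 21 and q* = 60.
The ceiling of 15 is below the equilibrium price 21, so it binds.
At p = 15: qd = 144 - 4·15 = 84 and qs = 5·15 - 45 = 30.
Only 30 units reach the market. On the demand curve, the marginal buyer's willingness to pay at q = 30 is (144 - 30)/4 = 28.5.

28.5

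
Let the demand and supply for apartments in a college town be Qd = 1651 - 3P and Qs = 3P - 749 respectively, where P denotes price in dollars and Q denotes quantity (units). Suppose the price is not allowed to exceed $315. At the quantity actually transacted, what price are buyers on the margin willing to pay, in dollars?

485

Without the control the market clears where 1651 - 3P = 3P - 749, i.e. P* = 400 and Q* = 451.
Because the ceiling (315) lies below the market-clearing price, it is binding.
At P = 315: Qd = 1651 - 3·315 = 706 and Qs = 3·315 - 749 = 196.
Only 196 units reach the market. On the demand curve, the marginal buyer's willingness to pay at Q = 196 is (1651 - 196)/3 = 485.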